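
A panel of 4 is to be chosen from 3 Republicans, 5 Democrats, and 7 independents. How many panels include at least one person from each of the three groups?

630

Unrestricted: C(15,4) = 1365 ways to pick any 4 of the 15.
Selections missing a whole group: no Republicans → C(12,4) = 495; no Democrats → C(10,4) = 210; no independents → C(8,4) = 70.
Add back selections omitting two groups (i.e. drawn from a single group): C(3,4) + C(5,4) + C(7,4) = 40.
By inclusion–exclusion: 1365 − 775 + 40 = 630.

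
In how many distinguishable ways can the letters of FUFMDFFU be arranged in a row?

The 8 letters of FUFMDFFU have repeats: F appearing 4 times and U appearing twice.
The number of distinct arrangements is 8!/(4!·2!) = 40320/48 = 840.

840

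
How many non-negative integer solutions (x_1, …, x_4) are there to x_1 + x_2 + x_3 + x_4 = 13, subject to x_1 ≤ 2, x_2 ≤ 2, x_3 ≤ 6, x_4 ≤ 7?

By stars and bars, unrestricted non-negative solutions to x_1+…+x_4 = 13 number C(13+3,3) = 560.
Subtract solutions that violate a single cap (substitute x_i' = x_i − (cap_i+1)): x_1 ≥ 3 gives C(13,3) = 286; x_2 ≥ 3 gives C(13,3) = 286; x_3 ≥ 7 gives C(9,3) = 84; x_4 ≥ 8 gives C(8,3) = 56. Together 712.
Add back pairs where two caps are both exceeded: 120 + 20 + 10 + 20 + 10 + 0 = 180.
Subtract triples: 1 + 0 + 0 + 0 = 1.
By inclusion–exclusion the count is 560 − 712 + 180 − 1 = 27.

27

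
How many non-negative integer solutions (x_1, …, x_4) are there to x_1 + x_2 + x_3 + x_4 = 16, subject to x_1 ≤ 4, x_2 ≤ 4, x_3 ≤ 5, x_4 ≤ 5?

10

Without the upper bounds there are C(19,3) = 969 ways to split 16 among 4 variables.
Subtract solutions that violate a single cap (substitute x_i' = x_i − (cap_i+1)): x_1 ≥ 5 gives C(14,3) = 364; x_2 ≥ 5 gives C(14,3) = 364; x_3 ≥ 6 gives C(13,3) = 286; x_4 ≥ 6 gives C(13,3) = 286. Together 1300.
Add back pairs where two caps are both exceeded: 84 + 56 + 56 + 56 + 56 + 35 = 343.
Subtract triples: 1 + 1 + 0 + 0 = 2.
By inclusion–exclusion the count is 969 − 1300 + 343 − 2 = 10.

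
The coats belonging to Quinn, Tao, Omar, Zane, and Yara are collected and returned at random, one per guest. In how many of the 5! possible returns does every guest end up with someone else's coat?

This is the derangement count D_5: permutations of 5 items with no fixed point.
By inclusion–exclusion this is Σ_{j=0}^{5} (−1)^j C(5,j)·(5−j)!.
Computing: 120 − 120 + 60 − 20 + 5 − 1 = 44.

44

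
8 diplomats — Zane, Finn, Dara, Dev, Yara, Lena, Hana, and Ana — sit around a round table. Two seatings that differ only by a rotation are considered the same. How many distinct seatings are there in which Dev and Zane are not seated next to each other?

3600

All circular seatings of 8 people number (7)! = 5040.
Seatings with Dev beside Zane: treat them as a block with 2 internal orders, giving 2 × (6)! = 1440.
Subtracting, 5040 − 1440 = 3600.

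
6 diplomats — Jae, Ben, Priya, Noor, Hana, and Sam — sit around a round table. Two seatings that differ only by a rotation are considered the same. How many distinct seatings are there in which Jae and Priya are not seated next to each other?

72

All circular seatings of 6 people number (5)! = 120.
Seatings with Jae beside Priya: treat them as a block with 2 internal orders, giving 2 × (4)! = 48.
Subtracting, 120 − 48 = 72.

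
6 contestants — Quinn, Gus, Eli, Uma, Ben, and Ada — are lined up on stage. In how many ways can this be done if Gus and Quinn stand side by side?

240

Place the 4 others and the Gus-Quinn pair as 5 objects in a line; the pair has 2 internal arrangements.
That gives 2 × 5! = 2 × 120 = 240.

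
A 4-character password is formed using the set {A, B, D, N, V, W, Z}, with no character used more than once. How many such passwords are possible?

With no repetition, fill the 4 characters in order: 7 choices, then 6, down to 4.
7 × 6 × 5 × 4 = 840.

840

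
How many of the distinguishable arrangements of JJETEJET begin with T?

Fix T in the first position and arrange the remaining 7 letters.
Those 7 letters have E appearing 3 times and J appearing 3 times, giving (7)!/(3!·3!) = 140.

140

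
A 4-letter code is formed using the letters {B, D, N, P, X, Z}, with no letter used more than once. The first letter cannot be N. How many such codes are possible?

300

The first letter has 6−1 = 5 choices (anything except N).
The remaining 3 letters are filled from the other 5 symbols without repetition: 5 × 4 × 3 = 60.
Total: 5 × 60 = 300.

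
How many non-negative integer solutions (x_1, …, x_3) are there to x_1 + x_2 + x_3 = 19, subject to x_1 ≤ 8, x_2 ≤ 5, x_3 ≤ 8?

6

Without the upper bounds there are C(21,2) = 210 ways to split 19 among 3 variables.
Subtract solutions that violate a single cap (substitute x_i' = x_i − (cap_i+1)): x_1 ≥ 9 gives C(12,2) = 66; x_2 ≥ 6 gives C(15,2) = 105; x_3 ≥ 9 gives C(12,2) = 66. Together 237.
Add back pairs where two caps are both exceeded: 15 + 3 + 15 = 33.
By inclusion–exclusion the count is 210 − 237 + 33 = 6.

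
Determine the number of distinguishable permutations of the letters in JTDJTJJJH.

JTDJTJJJH has 9 letters with J appearing 5 times and T appearing twice.
So there are 9! / (5!·2!) = 1512 distinguishable arrangements.

1512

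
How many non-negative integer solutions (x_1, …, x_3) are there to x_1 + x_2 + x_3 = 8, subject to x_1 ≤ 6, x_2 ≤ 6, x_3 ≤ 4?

29

Without the upper bounds there are C(10,2) = 45 ways to split 8 among 3 variables.
Subtract solutions that violate a single cap (substitute x_i' = x_i − (cap_i+1)): x_1 ≥ 7 gives C(3,2) = 3; x_2 ≥ 7 gives C(3,2) = 3; x_3 ≥ 5 gives C(5,2) = 10. Together 16.
No two caps can be exceeded simultaneously, so the pair terms are all 0.
By inclusion–exclusion the count is 45 − 16 + 0 = 29.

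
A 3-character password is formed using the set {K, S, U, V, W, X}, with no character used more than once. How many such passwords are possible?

120

Choose and order 3 of the 6 symbols: the first character has 6 options, the next 5, then 4.
6 × 5 × 4 = 120.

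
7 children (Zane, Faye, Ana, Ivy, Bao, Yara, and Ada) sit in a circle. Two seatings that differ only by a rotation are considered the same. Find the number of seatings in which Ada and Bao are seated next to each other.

Glue Ada and Bao into a block (2 internal orders). Seating 6 units around a circle gives (5)! arrangements.
So 2 × (5)! = 2 × 120 = 240.

240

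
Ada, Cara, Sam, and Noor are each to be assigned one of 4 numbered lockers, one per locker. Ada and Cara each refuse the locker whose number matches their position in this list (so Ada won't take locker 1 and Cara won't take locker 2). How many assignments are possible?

Let Aᵢ (for i ∈ {1, 2}) be the placements that put person i in their forbidden locker. Any j of these fix j positions, leaving (4−j)! ways to fill the rest, and there are C(2,j) ways to pick which j.
By inclusion–exclusion, the number of valid placements is Σ_{j=0}^{2} (−1)^j C(2,j)·(4−j)!.
Computing: 24 − 12 + 2 = 14.

14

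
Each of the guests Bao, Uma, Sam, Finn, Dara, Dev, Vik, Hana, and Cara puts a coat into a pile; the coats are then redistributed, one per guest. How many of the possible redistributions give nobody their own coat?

133496

Let Aᵢ be the assignments in which guest i gets their own coat. We want the size of the complement of A₁∪…∪A_9.
By inclusion–exclusion this is Σ_{j=0}^{9} (−1)^j C(9,j)·(9−j)!.
Computing: 362880 − 362880 + 181440 − 60480 + 15120 − 3024 + 504 − 72 + 9 − 1 = 133496.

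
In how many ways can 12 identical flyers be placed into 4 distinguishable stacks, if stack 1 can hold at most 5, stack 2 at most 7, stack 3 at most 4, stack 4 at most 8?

200

By stars and bars, unrestricted non-negative solutions to x_1+…+x_4 = 12 number C(12+3,3) = 455.
Subtract solutions that violate a single cap (substitute x_i' = x_i − (cap_i+1)): x_1 ≥ 6 gives C(9,3) = 84; x_2 ≥ 8 gives C(7,3) = 35; x_3 ≥ 5 gives C(10,3) = 120; x_4 ≥ 9 gives C(6,3) = 20. Together 259.
Add back pairs where two caps are both exceeded: 0 + 4 + 0 + 0 + 0 + 0 = 4.
By inclusion–exclusion the count is 455 − 259 + 4 = 200.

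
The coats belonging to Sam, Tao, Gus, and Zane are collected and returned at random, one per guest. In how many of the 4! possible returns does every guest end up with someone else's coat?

Count assignments avoiding every fixed point. For any j of the 4 guests fixed to their own coat, the other 4−j can be arranged in (4−j)! ways.
By inclusion–exclusion this is Σ_{j=0}^{4} (−1)^j C(4,j)·(4−j)!.
Computing: 24 − 24 + 12 − 4 + 1 = 9.

9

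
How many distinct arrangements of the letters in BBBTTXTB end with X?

35

Fix X in the last position and arrange the remaining 7 letters.
Those 7 letters have B appearing 4 times and T appearing 3 times, giving (7)!/(4!·3!) = 35.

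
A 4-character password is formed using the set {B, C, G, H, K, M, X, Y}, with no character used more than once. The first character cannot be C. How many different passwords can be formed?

The first character has 8−1 = 7 choices (anything except C).
The remaining 3 characters are filled from the other 7 symbols without repetition: 7 × 6 × 5 = 210.
Total: 7 × 210 = 1470.

1470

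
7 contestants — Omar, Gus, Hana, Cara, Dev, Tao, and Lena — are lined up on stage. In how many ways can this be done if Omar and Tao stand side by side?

1440

Place the 5 others and the Omar-Tao pair as 6 objects in a line; the pair has 2 internal arrangements.
That gives 2 × 6! = 2 × 720 = 1440.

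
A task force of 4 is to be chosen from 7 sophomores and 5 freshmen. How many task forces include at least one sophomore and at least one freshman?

455

Unrestricted: C(12,4) = 495 ways to pick any 4 of the 12.
Subtract selections that omit an entire group: no sophomores → C(5,4) = 5; no freshmen → C(7,4) = 35.
Both groups omitted at once is impossible, so 495 − 40 = 455.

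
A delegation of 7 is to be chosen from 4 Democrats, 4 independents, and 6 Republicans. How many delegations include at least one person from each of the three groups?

3184

Total 7-person selections from all 14: C(14,7) = 3432.
Selections missing a whole group: no Democrats → C(10,7) = 120; no independents → C(10,7) = 120; no Republicans → C(8,7) = 8.
Add back selections omitting two groups (i.e. drawn from a single group): C(4,7) + C(4,7) + C(6,7) = 0.
By inclusion–exclusion: 3432 − 248 + 0 = 3184.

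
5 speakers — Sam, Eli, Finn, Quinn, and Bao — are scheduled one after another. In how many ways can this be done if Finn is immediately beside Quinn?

Glue Finn and Quinn into one block (2 internal orders), leaving 4 units to arrange in a row.
That gives 2 × 4! = 2 × 24 = 48.

48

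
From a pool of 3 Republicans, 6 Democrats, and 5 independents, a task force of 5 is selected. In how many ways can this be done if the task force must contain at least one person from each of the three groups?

Total 5-person selections from all 14: C(14,5) = 2002.
Selections missing a whole group: no Republicans → C(11,5) = 462; no Democrats → C(8,5) = 56; no independents → C(9,5) = 126.
Add back selections omitting two groups (i.e. drawn from a single group): C(3,5) + C(6,5) + C(5,5) = 7.
By inclusion–exclusion: 2002 − 644 + 7 = 1365.

1365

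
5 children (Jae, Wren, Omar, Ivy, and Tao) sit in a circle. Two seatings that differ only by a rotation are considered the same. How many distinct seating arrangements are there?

Fix one person's seat to break rotational symmetry; the remaining 4 people can be arranged in (4)! = 24 ways.

24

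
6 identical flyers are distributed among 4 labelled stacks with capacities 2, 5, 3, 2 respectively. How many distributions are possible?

34

Ignoring the caps, the number of non-negative solutions to x_1+…+x_4 = 6 is C(9,3) = 84.
Subtract solutions that violate a single cap (substitute x_i' = x_i − (cap_i+1)): x_1 ≥ 3 gives C(6,3) = 20; x_2 ≥ 6 gives C(3,3) = 1; x_3 ≥ 4 gives C(5,3) = 10; x_4 ≥ 3 gives C(6,3) = 20. Together 51.
Add back pairs where two caps are both exceeded: 0 + 0 + 1 + 0 + 0 + 0 = 1.
By inclusion–exclusion the count is 84 − 51 + 1 = 34.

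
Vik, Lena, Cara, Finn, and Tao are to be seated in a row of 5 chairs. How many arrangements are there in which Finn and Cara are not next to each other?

72

Of the 5! = 120 arrangements, those with Finn and Cara adjacent number 2 × 4! = 48 (treat the pair as a block with 2 internal orders).
Complementary counting: 120 − 48 = 72.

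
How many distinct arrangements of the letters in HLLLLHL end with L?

Fix L in the last position and arrange the remaining 6 letters.
Those 6 letters have H appearing twice and L appearing 4 times, giving (6)!/(4!·2!) = 15.

15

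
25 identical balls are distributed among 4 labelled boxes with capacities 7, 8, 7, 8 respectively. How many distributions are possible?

56

Without the upper bounds there are C(28,3) = 3276 ways to split 25 among 4 boxes.
Subtract solutions that violate a single cap (substitute x_i' = x_i − (cap_i+1)): x_1 ≥ 8 gives C(20,3) = 1140; x_2 ≥ 9 gives C(19,3) = 969; x_3 ≥ 8 gives C(20,3) = 1140; x_4 ≥ 9 gives C(19,3) = 969. Together 4218.
Add back pairs where two caps are both exceeded: 165 + 220 + 165 + 165 + 120 + 165 = 1000.
Subtract triples: 1 + 0 + 1 + 0 = 2.
By inclusion–exclusion the count is 3276 − 4218 + 1000 − 2 = 56.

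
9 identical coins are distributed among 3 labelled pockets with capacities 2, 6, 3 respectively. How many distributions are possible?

6

Without the upper bounds there are C(11,2) = 55 ways to split 9 among 3 pockets.
Subtract solutions that violate a single cap (substitute x_i' = x_i − (cap_i+1)): x_1 ≥ 3 gives C(8,2) = 28; x_2 ≥ 7 gives C(4,2) = 6; x_3 ≥ 4 gives C(7,2) = 21. Together 55.
Add back pairs where two caps are both exceeded: 0 + 6 + 0 = 6.
By inclusion–exclusion the count is 55 − 55 + 6 = 6.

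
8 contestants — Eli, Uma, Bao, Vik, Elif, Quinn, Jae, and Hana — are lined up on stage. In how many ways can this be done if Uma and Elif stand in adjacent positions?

10080

Glue Uma and Elif into one block (2 internal orders), leaving 7 units to arrange in a row.
That gives 2 × 7! = 2 × 5040 = 10080.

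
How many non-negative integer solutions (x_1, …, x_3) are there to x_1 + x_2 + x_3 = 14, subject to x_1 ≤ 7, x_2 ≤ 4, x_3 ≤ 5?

6

Without the upper bounds there are C(16,2) = 120 ways to split 14 among 3 variables.
Subtract solutions that violate a single cap (substitute x_i' = x_i − (cap_i+1)): x_1 ≥ 8 gives C(8,2) = 28; x_2 ≥ 5 gives C(11,2) = 55; x_3 ≥ 6 gives C(10,2) = 45. Together 128.
Add back pairs where two caps are both exceeded: 3 + 1 + 10 = 14.
By inclusion–exclusion the count is 120 − 128 + 14 = 6.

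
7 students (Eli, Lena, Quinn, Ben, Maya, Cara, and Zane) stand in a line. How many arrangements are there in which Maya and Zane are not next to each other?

3600

Of the 7! = 5040 arrangements, those with Maya and Zane adjacent number 2 × 6! = 1440 (treat the pair as a block with 2 internal orders).
Complementary counting: 5040 − 1440 = 3600.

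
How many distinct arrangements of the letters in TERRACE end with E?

Fix E in the last position and arrange the remaining 6 letters.
Those 6 letters have R appearing twice, giving (6)!/(2!) = 360.

360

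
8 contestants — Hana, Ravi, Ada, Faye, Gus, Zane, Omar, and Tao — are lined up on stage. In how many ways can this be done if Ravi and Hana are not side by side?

Of the 8! = 40320 arrangements, those with Ravi and Hana adjacent number 2 × 7! = 10080 (treat the pair as a block with 2 internal orders).
Complementary counting: 40320 − 10080 = 30240.

30240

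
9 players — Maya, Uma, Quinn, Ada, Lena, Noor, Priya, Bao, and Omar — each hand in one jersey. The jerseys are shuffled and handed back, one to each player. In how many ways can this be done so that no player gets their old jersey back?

133496

This is the derangement count D_9: permutations of 9 items with no fixed point.
By inclusion–exclusion this is Σ_{j=0}^{9} (−1)^j C(9,j)·(9−j)!.
Computing: 362880 − 362880 + 181440 − 60480 + 15120 − 3024 + 504 − 72 + 9 − 1 = 133496.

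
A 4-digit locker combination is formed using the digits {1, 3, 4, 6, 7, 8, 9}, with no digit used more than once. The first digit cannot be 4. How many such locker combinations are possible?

720

The first digit has 7−1 = 6 choices (anything except 4).
The remaining 3 digits are filled from the other 6 symbols without repetition: 6 × 5 × 4 = 120.
Total: 6 × 120 = 720.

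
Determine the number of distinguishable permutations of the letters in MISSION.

Letter multiplicities in MISSION: I×2, M×1, N×1, O×1, S×2.
Dividing 7! = 5040 by 2!·2! = 4 for the repeated letters gives 1260.

1260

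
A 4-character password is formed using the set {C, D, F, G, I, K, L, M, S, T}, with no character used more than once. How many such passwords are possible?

5040

This is a permutation of 4 out of 10: P(10,4) = 10!/6!.
That product is 10 × 9 × 8 × 7 = 5040.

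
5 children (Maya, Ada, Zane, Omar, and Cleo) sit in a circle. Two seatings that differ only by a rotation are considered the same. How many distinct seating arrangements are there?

Fix one person's seat to break rotational symmetry; the remaining 4 people can be arranged in (4)! = 24 ways.

24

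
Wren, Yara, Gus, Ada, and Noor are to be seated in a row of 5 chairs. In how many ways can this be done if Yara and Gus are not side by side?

There are 5! = 120 arrangements in all. If Yara and Gus are adjacent, merging them into one block gives 2·(4)! = 48 arrangements.
So 120 − 48 = 72 arrangements keep them apart.

72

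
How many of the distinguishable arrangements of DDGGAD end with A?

Fix A in the last position and arrange the remaining 5 letters.
Those 5 letters have D appearing 3 times and G appearing twice, giving (5)!/(3!·2!) = 10.

10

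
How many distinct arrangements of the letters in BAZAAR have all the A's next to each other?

Treat the 3 copies of A as a single block. The multiset to arrange is then {AAA, B, R, Z}, 4 items in all.
All 4 items are distinct, so there are (4)! = 24 arrangements.

24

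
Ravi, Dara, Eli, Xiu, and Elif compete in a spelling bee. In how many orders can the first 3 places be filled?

60

There are 5 choices for 1st place, 4 for 2nd, and 3 for 3rd.
That gives 5 × 4 × 3 = 60.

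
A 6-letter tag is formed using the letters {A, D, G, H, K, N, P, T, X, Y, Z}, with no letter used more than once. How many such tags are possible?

Choose and order 6 of the 11 symbols: the first letter has 11 options, the next 10, and so on down to 6.
11 × 10 × 9 × 8 × 7 × 6 = 332640.

332640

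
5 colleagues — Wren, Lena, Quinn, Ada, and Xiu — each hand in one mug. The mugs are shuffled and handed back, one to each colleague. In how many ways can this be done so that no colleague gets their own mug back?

44

Count assignments avoiding every fixed point. For any j of the 5 colleagues fixed to their own mug, the other 5−j can be arranged in (5−j)! ways.
By inclusion–exclusion this is Σ_{j=0}^{5} (−1)^j C(5,j)·(5−j)!.
Computing: 120 − 120 + 60 − 20 + 5 − 1 = 44.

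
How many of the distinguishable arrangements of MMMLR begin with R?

4

Fix R in the first position and arrange the remaining 4 letters.
Those 4 letters have M appearing 3 times, giving (4)!/(3!) = 4.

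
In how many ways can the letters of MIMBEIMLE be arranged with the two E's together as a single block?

Treat the 2 copies of E as a single block. The multiset to arrange is then {EE, B, I, I, L, M, M, M}, 8 items in all.
That gives (8)!/(3!·2!) = 3360 arrangements.

3360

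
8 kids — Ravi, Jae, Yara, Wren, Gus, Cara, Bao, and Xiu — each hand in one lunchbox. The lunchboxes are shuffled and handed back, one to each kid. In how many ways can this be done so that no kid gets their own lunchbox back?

14833

Count assignments avoiding every fixed point. For any j of the 8 kids fixed to their own lunchbox, the other 8−j can be arranged in (8−j)! ways.
By inclusion–exclusion this is Σ_{j=0}^{8} (−1)^j C(8,j)·(8−j)!.
Computing: 40320 − 40320 + 20160 − 6720 + 1680 − 336 + 56 − 8 + 1 = 14833.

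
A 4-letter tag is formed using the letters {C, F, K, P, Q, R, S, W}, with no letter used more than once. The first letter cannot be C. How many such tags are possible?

The first letter has 8−1 = 7 choices (anything except C).
The remaining 3 letters are filled from the other 7 symbols without repetition: 7 × 6 × 5 = 210.
Total: 7 × 210 = 1470.

1470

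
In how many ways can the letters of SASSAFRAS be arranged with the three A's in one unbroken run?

210

Treat the 3 copies of A as a single block. The multiset to arrange is then {AAA, F, R, S, S, S, S}, 7 items in all.
That gives (7)!/(4!) = 210 arrangements.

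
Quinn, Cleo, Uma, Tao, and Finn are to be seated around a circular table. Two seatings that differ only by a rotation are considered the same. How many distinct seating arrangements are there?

24

Around a circle, 5 distinct people have 5!/5 = (4)! = 24 rotationally distinct seatings.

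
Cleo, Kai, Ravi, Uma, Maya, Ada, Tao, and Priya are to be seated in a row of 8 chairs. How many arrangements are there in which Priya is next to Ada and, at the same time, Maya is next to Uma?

Treat {Priya,Ada} as one block (2 orders) and {Maya,Uma} as another (2 orders).
That leaves 6 units to arrange: 2 × 2 × 6! = 4 × 720 = 2880.

2880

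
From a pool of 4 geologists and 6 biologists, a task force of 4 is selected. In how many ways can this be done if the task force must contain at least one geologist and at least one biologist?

Unrestricted: C(10,4) = 210 ways to pick any 4 of the 10.
Subtract selections that omit an entire group: no geologists → C(6,4) = 15; no biologists → C(4,4) = 1.
Both groups omitted at once is impossible, so 210 − 16 = 194.

194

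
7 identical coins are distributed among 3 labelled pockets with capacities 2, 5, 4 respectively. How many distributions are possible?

Without the upper bounds there are C(9,2) = 36 ways to split 7 among 3 pockets.
Subtract solutions that violate a single cap (substitute x_i' = x_i − (cap_i+1)): x_1 ≥ 3 gives C(6,2) = 15; x_2 ≥ 6 gives C(3,2) = 3; x_3 ≥ 5 gives C(4,2) = 6. Together 24.
No two caps can be exceeded simultaneously, so the pair terms are all 0.
By inclusion–exclusion the count is 36 − 24 + 0 = 12.

12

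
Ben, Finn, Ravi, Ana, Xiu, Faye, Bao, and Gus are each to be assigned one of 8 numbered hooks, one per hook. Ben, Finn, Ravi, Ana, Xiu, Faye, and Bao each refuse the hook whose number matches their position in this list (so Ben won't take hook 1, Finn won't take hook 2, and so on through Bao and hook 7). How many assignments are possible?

Let Aᵢ (for 1 ≤ i ≤ 7) be the placements that put person i in their forbidden hook. Any j of these fix j positions, leaving (8−j)! ways to fill the rest, and there are C(7,j) ways to pick which j.
By inclusion–exclusion, the number of valid placements is Σ_{j=0}^{7} (−1)^j C(7,j)·(8−j)!.
Computing: 40320 − 35280 + 15120 − 4200 + 840 − 126 + 14 − 1 = 16687.

16687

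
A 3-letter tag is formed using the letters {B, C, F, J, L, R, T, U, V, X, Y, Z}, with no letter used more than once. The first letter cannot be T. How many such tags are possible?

The first letter has 12−1 = 11 choices (anything except T).
The remaining 2 letters are filled from the other 11 symbols without repetition: 11 × 10 = 110.
Total: 11 × 110 = 1210.

1210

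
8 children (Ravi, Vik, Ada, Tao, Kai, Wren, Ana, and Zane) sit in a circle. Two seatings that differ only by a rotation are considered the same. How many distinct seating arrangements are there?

Fix one person's seat to break rotational symmetry; the remaining 7 people can be arranged in (7)! = 5040 ways.

5040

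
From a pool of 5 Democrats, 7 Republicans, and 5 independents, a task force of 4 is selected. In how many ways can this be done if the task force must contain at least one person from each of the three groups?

1225

Unrestricted: C(17,4) = 2380 ways to pick any 4 of the 17.
Subtract selections that omit an entire group: no Democrats → C(12,4) = 495; no Republicans → C(10,4) = 210; no independents → C(12,4) = 495.
Add back selections omitting two groups (i.e. drawn from a single group): C(5,4) + C(7,4) + C(5,4) = 45.
By inclusion–exclusion: 2380 − 1200 + 45 = 1225.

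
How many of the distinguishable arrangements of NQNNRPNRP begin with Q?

420

With the first slot taken by Q, it remains to arrange the other 8 letters (NNNRPNRP).
Those 8 letters have N appearing 4 times, P appearing twice, and R appearing twice, giving (8)!/(4!·2!·2!) = 420.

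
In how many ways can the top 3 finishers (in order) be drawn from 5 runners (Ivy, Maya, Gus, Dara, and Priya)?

60

There are 5 choices for 1st place, 4 for 2nd, and 3 for 3rd.
That gives 5 × 4 × 3 = 60.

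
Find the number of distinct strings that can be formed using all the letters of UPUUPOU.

UPUUPOU has 7 letters with P appearing twice and U appearing 4 times.
Dividing 7! = 5040 by 4!·2! = 48 for the repeated letters gives 105.

105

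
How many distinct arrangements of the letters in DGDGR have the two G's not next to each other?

18

Total arrangements of DGDGR: 5!/(2!·2!) = 30.
If the two G's are adjacent, glue them into one block, leaving 4 items to arrange: (4)!/(2!) = 12 ways.
Subtracting, 30 − 12 = 18 arrangements keep the G's apart.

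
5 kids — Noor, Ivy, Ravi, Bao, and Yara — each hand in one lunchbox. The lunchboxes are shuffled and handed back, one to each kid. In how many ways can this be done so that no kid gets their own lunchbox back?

This is the derangement count D_5: permutations of 5 items with no fixed point.
By inclusion–exclusion this is Σ_{j=0}^{5} (−1)^j C(5,j)·(5−j)!.
Computing: 120 − 120 + 60 − 20 + 5 − 1 = 44.

44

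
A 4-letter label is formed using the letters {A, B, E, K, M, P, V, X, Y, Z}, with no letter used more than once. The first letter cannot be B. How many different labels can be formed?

4536

The first letter has 10−1 = 9 choices (anything except B).
The remaining 3 letters are filled from the other 9 symbols without repetition: 9 × 8 × 7 = 504.
Total: 9 × 504 = 4536.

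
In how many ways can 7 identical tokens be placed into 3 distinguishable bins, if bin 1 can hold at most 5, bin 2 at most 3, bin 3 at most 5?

Without the upper bounds there are C(9,2) = 36 ways to split 7 among 3 bins.
Subtract solutions that violate a single cap (substitute x_i' = x_i − (cap_i+1)): x_1 ≥ 6 gives C(3,2) = 3; x_2 ≥ 4 gives C(5,2) = 10; x_3 ≥ 6 gives C(3,2) = 3. Together 16.
No two caps can be exceeded simultaneously, so the pair terms are all 0.
By inclusion–exclusion the count is 36 − 16 + 0 = 20.

20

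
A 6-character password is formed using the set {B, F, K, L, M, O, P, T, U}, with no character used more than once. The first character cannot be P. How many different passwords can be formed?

The first character has 9−1 = 8 choices (anything except P).
The remaining 5 characters are filled from the other 8 symbols without repetition: 8 × 7 × 6 × 5 × 4 = 6720.
Total: 8 × 6720 = 53760.

53760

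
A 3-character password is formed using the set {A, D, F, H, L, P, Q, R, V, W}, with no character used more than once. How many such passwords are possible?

720

This is a permutation of 3 out of 10: P(10,3) = 10!/7!.
That product is 10 × 9 × 8 = 720.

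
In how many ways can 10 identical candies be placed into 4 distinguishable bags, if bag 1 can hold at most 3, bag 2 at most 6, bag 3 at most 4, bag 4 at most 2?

Without the upper bounds there are C(13,3) = 286 ways to split 10 among 4 bags.
Subtract solutions that violate a single cap (substitute x_i' = x_i − (cap_i+1)): x_1 ≥ 4 gives C(9,3) = 84; x_2 ≥ 7 gives C(6,3) = 20; x_3 ≥ 5 gives C(8,3) = 56; x_4 ≥ 3 gives C(10,3) = 120. Together 280.
Add back pairs where two caps are both exceeded: 0 + 4 + 20 + 0 + 1 + 10 = 35.
By inclusion–exclusion the count is 286 − 280 + 35 = 41.

41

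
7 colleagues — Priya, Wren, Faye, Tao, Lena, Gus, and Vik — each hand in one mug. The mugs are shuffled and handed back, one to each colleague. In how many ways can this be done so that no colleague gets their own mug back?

1854

This is the derangement count D_7: permutations of 7 items with no fixed point.
By inclusion–exclusion this is Σ_{j=0}^{7} (−1)^j C(7,j)·(7−j)!.
Computing: 5040 − 5040 + 2520 − 840 + 210 − 42 + 7 − 1 = 1854.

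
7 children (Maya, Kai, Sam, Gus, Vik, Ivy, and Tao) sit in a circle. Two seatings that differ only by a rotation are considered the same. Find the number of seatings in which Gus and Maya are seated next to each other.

240

Glue Gus and Maya into a block (2 internal orders). Seating 6 units around a circle gives (5)! arrangements.
So 2 × (5)! = 2 × 120 = 240.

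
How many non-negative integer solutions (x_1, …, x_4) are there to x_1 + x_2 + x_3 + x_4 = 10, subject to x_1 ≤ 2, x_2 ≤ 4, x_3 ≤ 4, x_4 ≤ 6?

56

By stars and bars, unrestricted non-negative solutions to x_1+…+x_4 = 10 number C(10+3,3) = 286.
Subtract solutions that violate a single cap (substitute x_i' = x_i − (cap_i+1)): x_1 ≥ 3 gives C(10,3) = 120; x_2 ≥ 5 gives C(8,3) = 56; x_3 ≥ 5 gives C(8,3) = 56; x_4 ≥ 7 gives C(6,3) = 20. Together 252.
Add back pairs where two caps are both exceeded: 10 + 10 + 1 + 1 + 0 + 0 = 22.
By inclusion–exclusion the count is 286 − 252 + 22 = 56.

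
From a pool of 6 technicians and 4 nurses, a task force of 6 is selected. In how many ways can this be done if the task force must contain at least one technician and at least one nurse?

With no constraint there are C(10,6) = 210 possible selections.
Subtract selections that omit an entire group: no technicians → C(4,6) = 0; no nurses → C(6,6) = 1.
Both groups omitted at once is impossible, so 210 − 1 = 209.

209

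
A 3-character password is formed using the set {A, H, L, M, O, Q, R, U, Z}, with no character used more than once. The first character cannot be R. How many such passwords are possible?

448

The first character has 9−1 = 8 choices (anything except R).
The remaining 2 characters are filled from the other 8 symbols without repetition: 8 × 7 = 56.
Total: 8 × 56 = 448.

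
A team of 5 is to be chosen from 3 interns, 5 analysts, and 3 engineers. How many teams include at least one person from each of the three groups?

345

With no constraint there are C(11,5) = 462 possible selections.
Subtract selections that omit an entire group: no interns → C(8,5) = 56; no analysts → C(6,5) = 6; no engineers → C(8,5) = 56.
Add back selections omitting two groups (i.e. drawn from a single group): C(3,5) + C(5,5) + C(3,5) = 1.
By inclusion–exclusion: 462 − 118 + 1 = 345.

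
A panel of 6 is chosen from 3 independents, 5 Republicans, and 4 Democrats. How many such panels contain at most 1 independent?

Split by how many independents are chosen (0 through 1).
Sum: C(3,0)·C(9,6) + C(3,1)·C(9,5) = 84 + 378 = 462.

462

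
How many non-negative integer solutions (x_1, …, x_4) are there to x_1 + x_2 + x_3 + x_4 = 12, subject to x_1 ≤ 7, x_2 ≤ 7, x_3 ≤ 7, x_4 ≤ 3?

188

Ignoring the caps, the number of non-negative solutions to x_1+…+x_4 = 12 is C(15,3) = 455.
Subtract solutions that violate a single cap (substitute x_i' = x_i − (cap_i+1)): x_1 ≥ 8 gives C(7,3) = 35; x_2 ≥ 8 gives C(7,3) = 35; x_3 ≥ 8 gives C(7,3) = 35; x_4 ≥ 4 gives C(11,3) = 165. Together 270.
Add back pairs where two caps are both exceeded: 0 + 0 + 1 + 0 + 1 + 1 = 3.
By inclusion–exclusion the count is 455 − 270 + 3 = 188.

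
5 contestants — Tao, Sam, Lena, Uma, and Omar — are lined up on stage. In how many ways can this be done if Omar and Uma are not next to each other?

72

Of the 5! = 120 arrangements, those with Omar and Uma adjacent number 2 × 4! = 48 (treat the pair as a block with 2 internal orders).
Complementary counting: 120 − 48 = 72.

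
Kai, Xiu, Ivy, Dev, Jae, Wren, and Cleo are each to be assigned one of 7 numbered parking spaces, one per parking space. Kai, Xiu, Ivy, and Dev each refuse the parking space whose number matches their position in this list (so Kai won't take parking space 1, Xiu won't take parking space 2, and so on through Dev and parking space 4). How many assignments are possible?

Let Aᵢ (for 1 ≤ i ≤ 4) be the placements that put person i in their forbidden parking space. Any j of these fix j positions, leaving (7−j)! ways to fill the rest, and there are C(4,j) ways to pick which j.
By inclusion–exclusion, the number of valid placements is Σ_{j=0}^{4} (−1)^j C(4,j)·(7−j)!.
Computing: 5040 − 2880 + 720 − 96 + 6 = 2790.

2790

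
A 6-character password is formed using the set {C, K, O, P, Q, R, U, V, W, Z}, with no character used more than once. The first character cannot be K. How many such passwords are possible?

The first character has 10−1 = 9 choices (anything except K).
The remaining 5 characters are filled from the other 9 symbols without repetition: 9 × 8 × 7 × 6 × 5 = 15120.
Total: 9 × 15120 = 136080.

136080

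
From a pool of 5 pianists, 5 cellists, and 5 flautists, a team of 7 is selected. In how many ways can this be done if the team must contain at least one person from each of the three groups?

6075

With no constraint there are C(15,7) = 6435 possible selections.
Selections missing a whole group: no pianists → C(10,7) = 120; no cellists → C(10,7) = 120; no flautists → C(10,7) = 120.
Add back selections omitting two groups (i.e. drawn from a single group): C(5,7) + C(5,7) + C(5,7) = 0.
By inclusion–exclusion: 6435 − 360 + 0 = 6075.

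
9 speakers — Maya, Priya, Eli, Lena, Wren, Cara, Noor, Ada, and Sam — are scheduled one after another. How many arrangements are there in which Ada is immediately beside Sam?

80640

Treat {Ada, Sam} as a single unit. There are 8 units to order, and the pair itself can be ordered 2 ways.
That gives 2 × 8! = 2 × 40320 = 80640.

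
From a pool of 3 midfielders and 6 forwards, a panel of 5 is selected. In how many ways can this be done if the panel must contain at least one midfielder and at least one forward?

Unrestricted: C(9,5) = 126 ways to pick any 5 of the 9.
Selections missing a whole group: no midfielders → C(6,5) = 6; no forwards → C(3,5) = 0.
Both groups omitted at once is impossible, so 126 − 6 = 120.

120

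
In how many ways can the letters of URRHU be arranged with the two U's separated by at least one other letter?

18

Total arrangements of URRHU: 5!/(2!·2!) = 30.
If the two U's are adjacent, glue them into one block, leaving 4 items to arrange: (4)!/(2!) = 12 ways.
Hence 30 − 12 = 18.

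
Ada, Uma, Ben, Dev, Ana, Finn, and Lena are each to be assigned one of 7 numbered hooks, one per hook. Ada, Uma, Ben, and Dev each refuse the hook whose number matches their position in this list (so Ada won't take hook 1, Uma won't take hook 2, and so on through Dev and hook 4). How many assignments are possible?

Let Aᵢ (for 1 ≤ i ≤ 4) be the placements that put person i in their forbidden hook. Any j of these fix j positions, leaving (7−j)! ways to fill the rest, and there are C(4,j) ways to pick which j.
By inclusion–exclusion, the number of valid placements is Σ_{j=0}^{4} (−1)^j C(4,j)·(7−j)!.
Computing: 5040 − 2880 + 720 − 96 + 6 = 2790.

2790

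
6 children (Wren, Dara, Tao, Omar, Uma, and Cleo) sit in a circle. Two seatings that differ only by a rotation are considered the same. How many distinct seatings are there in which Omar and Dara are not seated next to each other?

Without the restriction there are (5)! = 120 seatings.
Those with Omar next to Dara: fuse the pair into one unit and seat 5 units around a circle — 2·(4)! = 48.
Subtracting, 120 − 48 = 72.

72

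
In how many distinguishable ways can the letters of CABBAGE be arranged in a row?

1260

The 7 letters of CABBAGE have repeats: A appearing twice and B appearing twice.
So there are 7! / (2!·2!) = 1260 distinguishable arrangements.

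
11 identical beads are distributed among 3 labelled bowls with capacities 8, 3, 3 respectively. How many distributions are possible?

10

Ignoring the caps, the number of non-negative solutions to x_1+…+x_3 = 11 is C(13,2) = 78.
Subtract solutions that violate a single cap (substitute x_i' = x_i − (cap_i+1)): x_1 ≥ 9 gives C(4,2) = 6; x_2 ≥ 4 gives C(9,2) = 36; x_3 ≥ 4 gives C(9,2) = 36. Together 78.
Add back pairs where two caps are both exceeded: 0 + 0 + 10 = 10.
By inclusion–exclusion the count is 78 − 78 + 10 = 10.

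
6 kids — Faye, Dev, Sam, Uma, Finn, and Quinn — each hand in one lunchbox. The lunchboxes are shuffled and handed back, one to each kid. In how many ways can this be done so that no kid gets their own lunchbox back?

This is the derangement count D_6: permutations of 6 items with no fixed point.
By inclusion–exclusion this is Σ_{j=0}^{6} (−1)^j C(6,j)·(6−j)!.
Computing: 720 − 720 + 360 − 120 + 30 − 6 + 1 = 265.

265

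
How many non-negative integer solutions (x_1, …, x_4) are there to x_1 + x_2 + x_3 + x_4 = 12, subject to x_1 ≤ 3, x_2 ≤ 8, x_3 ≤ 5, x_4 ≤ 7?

162

Ignoring the caps, the number of non-negative solutions to x_1+…+x_4 = 12 is C(15,3) = 455.
Subtract solutions that violate a single cap (substitute x_i' = x_i − (cap_i+1)): x_1 ≥ 4 gives C(11,3) = 165; x_2 ≥ 9 gives C(6,3) = 20; x_3 ≥ 6 gives C(9,3) = 84; x_4 ≥ 8 gives C(7,3) = 35. Together 304.
Add back pairs where two caps are both exceeded: 0 + 10 + 1 + 0 + 0 + 0 = 11.
By inclusion–exclusion the count is 455 − 304 + 11 = 162.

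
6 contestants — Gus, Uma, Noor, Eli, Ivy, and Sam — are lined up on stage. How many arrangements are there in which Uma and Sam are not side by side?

480

Of the 6! = 720 arrangements, those with Uma and Sam adjacent number 2 × 5! = 240 (treat the pair as a block with 2 internal orders).
So 720 − 240 = 480 arrangements keep them apart.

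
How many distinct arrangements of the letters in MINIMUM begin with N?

60

With the first slot taken by N, it remains to arrange the other 6 letters (MIIMUM).
Those 6 letters have I appearing twice and M appearing 3 times, giving (6)!/(3!·2!) = 60.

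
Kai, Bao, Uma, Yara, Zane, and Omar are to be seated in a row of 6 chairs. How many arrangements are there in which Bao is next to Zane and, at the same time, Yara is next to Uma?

Treat {Bao,Zane} as one block (2 orders) and {Yara,Uma} as another (2 orders).
That leaves 4 units to arrange: 2 × 2 × 4! = 4 × 24 = 96.

96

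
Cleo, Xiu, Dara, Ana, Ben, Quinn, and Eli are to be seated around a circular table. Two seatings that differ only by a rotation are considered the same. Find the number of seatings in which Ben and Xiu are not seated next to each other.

480

Without the restriction there are (6)! = 720 seatings.
Those with Ben next to Xiu: fuse the pair into one unit and seat 6 units around a circle — 2·(5)! = 240.
Subtracting, 720 − 240 = 480.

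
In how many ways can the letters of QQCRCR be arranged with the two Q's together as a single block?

30

Treat the 2 copies of Q as a single block. The multiset to arrange is then {QQ, C, C, R, R}, 5 items in all.
That gives (5)!/(2!·2!) = 30 arrangements.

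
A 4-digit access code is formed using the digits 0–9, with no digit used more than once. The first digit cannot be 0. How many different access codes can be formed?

The first digit has 10−1 = 9 choices (anything except 0).
The remaining 3 digits are filled from the other 9 symbols without repetition: 9 × 8 × 7 = 504.
Total: 9 × 504 = 4536.

4536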